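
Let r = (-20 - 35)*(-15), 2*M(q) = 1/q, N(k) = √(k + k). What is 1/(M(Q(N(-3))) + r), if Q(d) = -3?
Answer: 6/4949 ≈ 0.0012124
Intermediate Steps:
N(k) = √2*√k (N(k) = √(2*k) = √2*√k)
M(q) = 1/(2*q)
r = 825 (r = -55*(-15) = 825)
1/(M(Q(N(-3))) + r) = 1/((½)/(-3) + 825) = 1/((½)*(-⅓) + 825) = 1/(-⅙ + 825) = 1/(4949/6) = 6/4949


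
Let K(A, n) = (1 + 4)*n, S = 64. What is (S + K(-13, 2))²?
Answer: 5476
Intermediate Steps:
K(A, n) = 5*n
(S + K(-13, 2))² = (64 + 5*2)² = (64 + 10)² = 74² = 5476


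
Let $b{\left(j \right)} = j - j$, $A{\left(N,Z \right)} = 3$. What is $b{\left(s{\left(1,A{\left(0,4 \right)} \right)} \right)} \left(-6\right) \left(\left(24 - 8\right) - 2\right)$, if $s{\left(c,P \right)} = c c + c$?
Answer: $0$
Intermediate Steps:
$s{\left(c,P \right)} = c + c^{2}$ ($s{\left(c,P \right)} = c^{2} + c = c + c^{2}$)
$b{\left(j \right)} = 0$
$b{\left(s{\left(1,A{\left(0,4 \right)} \right)} \right)} \left(-6\right) \left(\left(24 - 8\right) - 2\right) = 0 \left(-6\right) \left(\left(24 - 8\right) - 2\right) = 0 \left(16 - 2\right) = 0 \cdot 14 = 0$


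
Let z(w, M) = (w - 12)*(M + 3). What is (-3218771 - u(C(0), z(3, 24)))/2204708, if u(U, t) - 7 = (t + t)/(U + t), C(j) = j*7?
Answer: -804695/551177 ≈ -1.4600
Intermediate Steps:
C(j) = 7*j
z(w, M) = (-12 + w)*(3 + M)
u(U, t) = 7 + 2*t/(U + t) (u(U, t) = 7 + (t + t)/(U + t) = 7 + (2*t)/(U + t) = 7 + 2*t/(U + t))
(-3218771 - u(C(0), z(3, 24)))/2204708 = (-3218771 - (7*(7*0) + 9*(-36 - 12*24 + 3*3 + 24*3))/(7*0 + (-36 - 12*24 + 3*3 + 24*3)))/2204708 = (-3218771 - (7*0 + 9*(-36 - 288 + 9 + 72))/(0 + (-36 - 288 + 9 + 72)))*(1/2204708) = (-3218771 - (0 + 9*(-243))/(0 - 243))*(1/2204708) = (-3218771 - (0 - 2187)/(-243))*(1/2204708) = (-3218771 - (-1)*(-2187)/243)*(1/2204708) = (-3218771 - 1*9)*(1/2204708) = (-3218771 - 9)*(1/2204708) = -3218780*1/2204708 = -804695/551177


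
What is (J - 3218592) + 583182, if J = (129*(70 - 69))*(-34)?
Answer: -2639796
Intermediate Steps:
J = -4386 (J = (129*1)*(-34) = 129*(-34) = -4386)
(J - 3218592) + 583182 = (-4386 - 3218592) + 583182 = -3222978 + 583182 = -2639796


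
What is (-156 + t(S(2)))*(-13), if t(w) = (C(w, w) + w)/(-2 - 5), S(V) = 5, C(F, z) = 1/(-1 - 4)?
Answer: 71292/35 ≈ 2036.9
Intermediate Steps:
C(F, z) = -⅕ (C(F, z) = 1/(-5) = -⅕)
t(w) = 1/35 - w/7 (t(w) = (-⅕ + w)/(-2 - 5) = (-⅕ + w)/(-7) = (-⅕ + w)*(-⅐) = 1/35 - w/7)
(-156 + t(S(2)))*(-13) = (-156 + (1/35 - ⅐*5))*(-13) = (-156 + (1/35 - 5/7))*(-13) = (-156 - 24/35)*(-13) = -5484/35*(-13) = 71292/35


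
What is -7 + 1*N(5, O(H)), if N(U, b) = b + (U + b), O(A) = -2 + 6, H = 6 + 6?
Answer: 6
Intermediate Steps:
H = 12
O(A) = 4
N(U, b) = U + 2*b
-7 + 1*N(5, O(H)) = -7 + 1*(5 + 2*4) = -7 + 1*(5 + 8) = -7 + 1*13 = -7 + 13 = 6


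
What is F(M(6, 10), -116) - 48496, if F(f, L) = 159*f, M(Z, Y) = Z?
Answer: -47542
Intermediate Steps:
F(M(6, 10), -116) - 48496 = 159*6 - 48496 = 954 - 48496 = -47542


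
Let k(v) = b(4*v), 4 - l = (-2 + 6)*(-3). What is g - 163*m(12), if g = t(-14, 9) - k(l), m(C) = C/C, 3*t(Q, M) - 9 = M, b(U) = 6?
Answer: -163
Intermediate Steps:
t(Q, M) = 3 + M/3
l = 16 (l = 4 - (-2 + 6)*(-3) = 4 - 4*(-3) = 4 - 1*(-12) = 4 + 12 = 16)
k(v) = 6
m(C) = 1
g = 0 (g = (3 + (⅓)*9) - 1*6 = (3 + 3) - 6 = 6 - 6 = 0)
g - 163*m(12) = 0 - 163*1 = 0 - 163 = -163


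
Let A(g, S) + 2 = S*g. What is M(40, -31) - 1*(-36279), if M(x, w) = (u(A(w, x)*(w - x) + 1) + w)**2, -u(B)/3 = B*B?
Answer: 544229386703585388283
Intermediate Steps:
A(g, S) = -2 + S*g
u(B) = -3*B**2 (u(B) = -3*B*B = -3*B**2)
M(x, w) = (w - 3*(1 + (-2 + w*x)*(w - x))**2)**2 (M(x, w) = (-3*((-2 + x*w)*(w - x) + 1)**2 + w)**2 = (-3*((-2 + w*x)*(w - x) + 1)**2 + w)**2 = (-3*(1 + (-2 + w*x)*(w - x))**2 + w)**2 = (w - 3*(1 + (-2 + w*x)*(w - x))**2)**2)
M(40, -31) - 1*(-36279) = (-31 - 3*(1 - 31*(-2 - 31*40) - 1*40*(-2 - 31*40))**2)**2 - 1*(-36279) = (-31 - 3*(1 - 31*(-2 - 1240) - 1*40*(-2 - 1240))**2)**2 + 36279 = (-31 - 3*(1 - 31*(-1242) - 1*40*(-1242))**2)**2 + 36279 = (-31 - 3*(1 + 38502 + 49680)**2)**2 + 36279 = (-31 - 3*88183**2)**2 + 36279 = (-31 - 3*7776241489)**2 + 36279 = (-31 - 23328724467)**2 + 36279 = (-23328724498)**2 + 36279 = 544229386703585352004 + 36279 = 544229386703585388283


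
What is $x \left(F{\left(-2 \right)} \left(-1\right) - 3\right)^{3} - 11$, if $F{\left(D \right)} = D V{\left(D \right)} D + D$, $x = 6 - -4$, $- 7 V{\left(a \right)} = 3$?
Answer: $- \frac{2523}{343} \approx -7.3557$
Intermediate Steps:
$V{\left(a \right)} = - \frac{3}{7}$ ($V{\left(a \right)} = \left(- \frac{1}{7}\right) 3 = - \frac{3}{7}$)
$x = 10$ ($x = 6 + 4 = 10$)
$F{\left(D \right)} = D - \frac{3 D^{2}}{7}$ ($F{\left(D \right)} = D \left(- \frac{3 D}{7}\right) + D = - \frac{3 D^{2}}{7} + D = D - \frac{3 D^{2}}{7}$)
$x \left(F{\left(-2 \right)} \left(-1\right) - 3\right)^{3} - 11 = 10 \left(\frac{1}{7} \left(-2\right) \left(7 - -6\right) \left(-1\right) - 3\right)^{3} - 11 = 10 \left(\frac{1}{7} \left(-2\right) \left(7 + 6\right) \left(-1\right) - 3\right)^{3} - 11 = 10 \left(\frac{1}{7} \left(-2\right) 13 \left(-1\right) - 3\right)^{3} - 11 = 10 \left(\left(- \frac{26}{7}\right) \left(-1\right) - 3\right)^{3} - 11 = 10 \left(\frac{26}{7} - 3\right)^{3} - 11 = 10 \left(\frac{5}{7}\right)^{3} - 11 = 10 \cdot \frac{125}{343} - 11 = \frac{1250}{343} - 11 = - \frac{2523}{343}$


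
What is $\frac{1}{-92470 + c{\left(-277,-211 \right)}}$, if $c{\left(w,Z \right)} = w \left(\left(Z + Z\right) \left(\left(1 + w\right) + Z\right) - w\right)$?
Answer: $- \frac{1}{57096577} \approx -1.7514 \cdot 10^{-8}$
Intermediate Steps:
$c{\left(w,Z \right)} = w \left(- w + 2 Z \left(1 + Z + w\right)\right)$ ($c{\left(w,Z \right)} = w \left(2 Z \left(1 + Z + w\right) - w\right) = w \left(- w + 2 Z \left(1 + Z + w\right)\right)$)
$\frac{1}{-92470 + c{\left(-277,-211 \right)}} = \frac{1}{-92470 - 277 \left(\left(-1\right) \left(-277\right) + 2 \left(-211\right) + 2 \left(-211\right)^{2} + 2 \left(-211\right) \left(-277\right)\right)} = \frac{1}{-92470 - 277 \left(277 - 422 + 2 \cdot 44521 + 116894\right)} = \frac{1}{-92470 - 277 \left(277 - 422 + 89042 + 116894\right)} = \frac{1}{-92470 - 57004107} = \frac{1}{-57096577} = - \frac{1}{57096577}$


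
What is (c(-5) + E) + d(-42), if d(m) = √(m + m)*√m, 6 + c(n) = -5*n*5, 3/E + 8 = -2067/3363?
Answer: 381940/3219 - 42*√2 ≈ 59.255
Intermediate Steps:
E = -1121/3219 (E = 3/(-8 - 2067/3363) = 3/(-8 - 2067*1/3363) = 3/(-8 - 689/1121) = 3/(-9657/1121) = 3*(-1121/9657) = -1121/3219 ≈ -0.34824)
c(n) = -6 - 25*n (c(n) = -6 - 5*n*5 = -6 - 25*n)
d(m) = m*√2 (d(m) = √(2*m)*√m = (√2*√m)*√m = m*√2)
(c(-5) + E) + d(-42) = ((-6 - 25*(-5)) - 1121/3219) - 42*√2 = ((-6 + 125) - 1121/3219) - 42*√2 = (119 - 1121/3219) - 42*√2 = 381940/3219 - 42*√2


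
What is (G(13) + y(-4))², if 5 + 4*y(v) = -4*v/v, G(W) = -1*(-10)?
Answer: 961/16 ≈ 60.063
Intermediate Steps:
G(W) = 10
y(v) = -9/4 (y(v) = -5/4 + (-4*v/v)/4 = -5/4 + (-4*1)/4 = -5/4 + (¼)*(-4) = -5/4 - 1 = -9/4)
(G(13) + y(-4))² = (10 - 9/4)² = (31/4)² = 961/16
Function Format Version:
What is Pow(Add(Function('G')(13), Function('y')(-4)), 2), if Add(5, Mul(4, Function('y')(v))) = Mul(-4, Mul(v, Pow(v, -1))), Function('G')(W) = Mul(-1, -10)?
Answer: Rational(961, 16) ≈ 60.063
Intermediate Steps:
Function('G')(W) = 10
Function('y')(v) = Rational(-9, 4) (Function('y')(v) = Add(Rational(-5, 4), Mul(Rational(1, 4), Mul(-4, Mul(v, Pow(v, -1))))) = Add(Rational(-5, 4), Mul(Rational(1, 4), Mul(-4, 1))) = Add(Rational(-5, 4), Mul(Rational(1, 4), -4)) = Add(Rational(-5, 4), -1) = Rational(-9, 4))
Pow(Add(Function('G')(13), Function('y')(-4)), 2) = Pow(Add(10, Rational(-9, 4)), 2) = Pow(Rational(31, 4), 2) = Rational(961, 16)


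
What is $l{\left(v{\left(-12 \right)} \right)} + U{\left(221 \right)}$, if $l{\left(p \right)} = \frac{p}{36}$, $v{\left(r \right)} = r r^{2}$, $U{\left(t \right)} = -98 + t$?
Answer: $75$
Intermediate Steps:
$v{\left(r \right)} = r^{3}$
$l{\left(p \right)} = \frac{p}{36}$ ($l{\left(p \right)} = p \frac{1}{36} = \frac{p}{36}$)
$l{\left(v{\left(-12 \right)} \right)} + U{\left(221 \right)} = \frac{\left(-12\right)^{3}}{36} + \left(-98 + 221\right) = \frac{1}{36} \left(-1728\right) + 123 = -48 + 123 = 75$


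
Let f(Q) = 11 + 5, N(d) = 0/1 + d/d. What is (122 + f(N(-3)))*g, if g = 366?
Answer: 50508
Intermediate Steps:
N(d) = 1 (N(d) = 0*1 + 1 = 0 + 1 = 1)
f(Q) = 16
(122 + f(N(-3)))*g = (122 + 16)*366 = 138*366 = 50508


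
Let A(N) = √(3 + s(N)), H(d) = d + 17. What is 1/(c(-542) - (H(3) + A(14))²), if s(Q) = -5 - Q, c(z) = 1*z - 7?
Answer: -933/896089 + 160*I/896089 ≈ -0.0010412 + 0.00017855*I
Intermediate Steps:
c(z) = -7 + z (c(z) = z - 7 = -7 + z)
H(d) = 17 + d
A(N) = √(-2 - N) (A(N) = √(3 + (-5 - N)) = √(-2 - N))
1/(c(-542) - (H(3) + A(14))²) = 1/((-7 - 542) - ((17 + 3) + √(-2 - 1*14))²) = 1/(-549 - (20 + √(-2 - 14))²) = 1/(-549 - (20 + √(-16))²) = 1/(-549 - (20 + 4*I)²)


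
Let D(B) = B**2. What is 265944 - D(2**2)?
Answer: 265928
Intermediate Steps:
265944 - D(2**2) = 265944 - (2**2)**2 = 265944 - 1*4**2 = 265944 - 1*16 = 265944 - 16 = 265928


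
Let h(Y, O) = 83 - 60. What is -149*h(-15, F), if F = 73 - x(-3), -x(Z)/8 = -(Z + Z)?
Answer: -3427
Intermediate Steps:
x(Z) = 16*Z (x(Z) = -(-8)*(Z + Z) = -(-8)*2*Z = -(-16)*Z = 16*Z)
F = 121 (F = 73 - 16*(-3) = 73 - 1*(-48) = 73 + 48 = 121)
h(Y, O) = 23
-149*h(-15, F) = -149*23 = -3427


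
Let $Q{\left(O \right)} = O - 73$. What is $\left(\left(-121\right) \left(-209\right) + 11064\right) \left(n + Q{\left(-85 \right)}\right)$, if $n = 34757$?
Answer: $1257777447$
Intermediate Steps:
$Q{\left(O \right)} = -73 + O$
$\left(\left(-121\right) \left(-209\right) + 11064\right) \left(n + Q{\left(-85 \right)}\right) = \left(\left(-121\right) \left(-209\right) + 11064\right) \left(34757 - 158\right) = \left(25289 + 11064\right) \left(34757 - 158\right) = 36353 \cdot 34599 = 1257777447$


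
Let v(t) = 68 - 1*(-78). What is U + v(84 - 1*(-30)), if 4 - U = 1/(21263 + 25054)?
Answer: 6947549/46317 ≈ 150.00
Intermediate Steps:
U = 185267/46317 (U = 4 - 1/(21263 + 25054) = 4 - 1/46317 = 185267/46317 ≈ 4.0000)
v(t) = 146 (v(t) = 68 + 78 = 146)
U + v(84 - 1*(-30)) = 185267/46317 + 146 = 6947549/46317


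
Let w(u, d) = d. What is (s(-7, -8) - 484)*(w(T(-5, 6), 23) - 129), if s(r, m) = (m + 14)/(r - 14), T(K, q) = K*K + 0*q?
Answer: 359340/7 ≈ 51334.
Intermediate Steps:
T(K, q) = K² (T(K, q) = K² + 0 = K²)
s(r, m) = (14 + m)/(-14 + r)
(s(-7, -8) - 484)*(w(T(-5, 6), 23) - 129) = ((14 - 8)/(-14 - 7) - 484)*(23 - 129) = (6/(-21) - 484)*(-106) = (-1/21*6 - 484)*(-106) = (-2/7 - 484)*(-106) = -3390/7*(-106) = 359340/7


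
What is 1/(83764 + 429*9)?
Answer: 1/87625 ≈ 1.1412e-5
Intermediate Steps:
1/(83764 + 429*9) = 1/(83764 + 3861) = 1/87625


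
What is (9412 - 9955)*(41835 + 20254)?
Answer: -33714327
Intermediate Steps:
(9412 - 9955)*(41835 + 20254) = -543*62089 = -33714327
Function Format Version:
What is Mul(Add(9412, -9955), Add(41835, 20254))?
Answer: -33714327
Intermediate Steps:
Mul(Add(9412, -9955), Add(41835, 20254)) = Mul(-543, 62089) = -33714327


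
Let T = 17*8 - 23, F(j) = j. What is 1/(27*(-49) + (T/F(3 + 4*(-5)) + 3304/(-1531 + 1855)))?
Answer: -1377/1816882 ≈ -0.00075789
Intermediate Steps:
T = 113 (T = 136 - 23 = 113)
1/(27*(-49) + (T/F(3 + 4*(-5)) + 3304/(-1531 + 1855))) = 1/(27*(-49) + (113/(3 + 4*(-5)) + 3304/(-1531 + 1855))) = 1/(-1323 + (113/(3 - 20) + 3304/324)) = 1/(-1323 + (113/(-17) + 3304*(1/324))) = 1/(-1323 + (113*(-1/17) + 826/81)) = 1/(-1323 + (-113/17 + 826/81)) = 1/(-1323 + 4889/1377) = 1/(-1816882/1377) = -1377/1816882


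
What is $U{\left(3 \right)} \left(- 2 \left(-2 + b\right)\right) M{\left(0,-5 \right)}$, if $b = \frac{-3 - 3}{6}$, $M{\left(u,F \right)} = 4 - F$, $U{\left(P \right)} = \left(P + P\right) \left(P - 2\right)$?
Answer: $324$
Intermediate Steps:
$U{\left(P \right)} = 2 P \left(-2 + P\right)$
$b = -1$ ($b = \frac{1}{6} \left(-6\right) = -1$)
$U{\left(3 \right)} \left(- 2 \left(-2 + b\right)\right) M{\left(0,-5 \right)} = 2 \cdot 3 \left(-2 + 3\right) \left(- 2 \left(-2 - 1\right)\right) \left(4 - -5\right) = 2 \cdot 3 \cdot 1 \left(\left(-2\right) \left(-3\right)\right) \left(4 + 5\right) = 6 \cdot 6 \cdot 9 = 36 \cdot 9 = 324$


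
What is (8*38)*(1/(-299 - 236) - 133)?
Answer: -21631424/535 ≈ -40433.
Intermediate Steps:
(8*38)*(1/(-299 - 236) - 133) = 304*(1/(-535) - 133) = 304*(-1/535 - 133) = 304*(-71156/535) = -21631424/535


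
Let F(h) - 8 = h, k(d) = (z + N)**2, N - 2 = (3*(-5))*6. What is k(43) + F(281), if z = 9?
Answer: 6530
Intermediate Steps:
N = -88 (N = 2 + (3*(-5))*6 = 2 - 15*6 = 2 - 90 = -88)
k(d) = 6241 (k(d) = (9 - 88)**2 = (-79)**2 = 6241)
F(h) = 8 + h
k(43) + F(281) = 6241 + (8 + 281) = 6241 + 289 = 6530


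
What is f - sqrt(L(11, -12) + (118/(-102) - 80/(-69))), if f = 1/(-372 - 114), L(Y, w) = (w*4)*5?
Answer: -1/486 - I*sqrt(36691049)/391 ≈ -0.0020576 - 15.492*I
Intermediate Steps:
L(Y, w) = 20*w (L(Y, w) = (4*w)*5 = 20*w)
f = -1/486 (f = 1/(-486) = -1/486 ≈ -0.0020576)
f - sqrt(L(11, -12) + (118/(-102) - 80/(-69))) = -1/486 - sqrt(20*(-12) + (118/(-102) - 80/(-69))) = -1/486 - sqrt(-240 + (118*(-1/102) - 80*(-1/69))) = -1/486 - sqrt(-240 + (-59/51 + 80/69)) = -1/486 - sqrt(-240 + 1/391) = -1/486 - sqrt(-93839/391) = -1/486 - I*sqrt(36691049)/391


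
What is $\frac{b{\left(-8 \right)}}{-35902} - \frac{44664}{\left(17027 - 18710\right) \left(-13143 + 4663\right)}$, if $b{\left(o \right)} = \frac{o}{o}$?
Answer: $- \frac{33704141}{10674741660} \approx -0.0031574$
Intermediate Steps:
$b{\left(o \right)} = 1$
$\frac{b{\left(-8 \right)}}{-35902} - \frac{44664}{\left(17027 - 18710\right) \left(-13143 + 4663\right)} = 1 \frac{1}{-35902} - \frac{44664}{\left(17027 - 18710\right) \left(-13143 + 4663\right)} = 1 \left(- \frac{1}{35902}\right) - \frac{44664}{\left(-1683\right) \left(-8480\right)} = - \frac{1}{35902} - \frac{44664}{14271840} = - \frac{1}{35902} - \frac{1861}{594660} = - \frac{33704141}{10674741660}$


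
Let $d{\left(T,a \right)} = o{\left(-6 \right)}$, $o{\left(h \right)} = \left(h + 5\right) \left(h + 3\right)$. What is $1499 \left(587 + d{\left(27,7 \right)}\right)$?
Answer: $884410$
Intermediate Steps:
$o{\left(h \right)} = \left(3 + h\right) \left(5 + h\right)$ ($o{\left(h \right)} = \left(5 + h\right) \left(3 + h\right) = \left(3 + h\right) \left(5 + h\right)$)
$d{\left(T,a \right)} = 3$ ($d{\left(T,a \right)} = 15 + \left(-6\right)^{2} + 8 \left(-6\right) = 15 + 36 - 48 = 3$)
$1499 \left(587 + d{\left(27,7 \right)}\right) = 1499 \left(587 + 3\right) = 1499 \cdot 590 = 884410$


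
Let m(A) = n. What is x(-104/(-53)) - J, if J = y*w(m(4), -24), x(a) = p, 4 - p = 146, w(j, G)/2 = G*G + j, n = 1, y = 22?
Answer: -25530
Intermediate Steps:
m(A) = 1
w(j, G) = 2*j + 2*G² (w(j, G) = 2*(G*G + j) = 2*(G² + j) = 2*(j + G²) = 2*j + 2*G²)
p = -142 (p = 4 - 1*146 = 4 - 146 = -142)
x(a) = -142
J = 25388 (J = 22*(2*1 + 2*(-24)²) = 22*(2 + 2*576) = 22*(2 + 1152) = 22*1154 = 25388)
x(-104/(-53)) - J = -142 - 1*25388 = -142 - 25388 = -25530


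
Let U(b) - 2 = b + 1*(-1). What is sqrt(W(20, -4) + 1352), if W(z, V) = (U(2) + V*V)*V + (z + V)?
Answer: 2*sqrt(323) ≈ 35.944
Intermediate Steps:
U(b) = 1 + b (U(b) = 2 + (b + 1*(-1)) = 2 + (b - 1) = 2 + (-1 + b) = 1 + b)
W(z, V) = V + z + V*(3 + V**2) (W(z, V) = ((1 + 2) + V*V)*V + (z + V) = (3 + V**2)*V + (V + z) = V*(3 + V**2) + (V + z) = V + z + V*(3 + V**2))
sqrt(W(20, -4) + 1352) = sqrt((20 + (-4)**3 + 4*(-4)) + 1352) = sqrt((20 - 64 - 16) + 1352) = sqrt(-60 + 1352) = sqrt(1292) = 2*sqrt(323)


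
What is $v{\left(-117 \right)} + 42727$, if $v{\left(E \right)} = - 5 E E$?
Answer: $-25718$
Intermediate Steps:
$v{\left(E \right)} = - 5 E^{2}$
$v{\left(-117 \right)} + 42727 = - 5 \left(-117\right)^{2} + 42727 = \left(-5\right) 13689 + 42727 = -68445 + 42727 = -25718$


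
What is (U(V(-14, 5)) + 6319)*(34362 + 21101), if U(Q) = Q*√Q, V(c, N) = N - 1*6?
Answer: 350470697 - 55463*I ≈ 3.5047e+8 - 55463.0*I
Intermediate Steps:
V(c, N) = -6 + N (V(c, N) = N - 6 = -6 + N)
U(Q) = Q^(3/2)
(U(V(-14, 5)) + 6319)*(34362 + 21101) = ((-6 + 5)^(3/2) + 6319)*(34362 + 21101) = ((-1)^(3/2) + 6319)*55463 = (-I + 6319)*55463 = (6319 - I)*55463 = 350470697 - 55463*I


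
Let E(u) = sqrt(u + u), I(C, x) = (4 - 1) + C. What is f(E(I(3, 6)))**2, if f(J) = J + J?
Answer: 48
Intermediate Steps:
I(C, x) = 3 + C
E(u) = sqrt(2)*sqrt(u) (E(u) = sqrt(2*u) = sqrt(2)*sqrt(u))
f(J) = 2*J
f(E(I(3, 6)))**2 = (2*(sqrt(2)*sqrt(3 + 3)))**2 = (2*(sqrt(2)*sqrt(6)))**2 = (2*(2*sqrt(3)))**2 = (4*sqrt(3))**2 = 48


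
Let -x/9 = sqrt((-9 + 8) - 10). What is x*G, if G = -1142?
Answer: 10278*I*sqrt(11) ≈ 34088.0*I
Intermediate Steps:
x = -9*I*sqrt(11) (x = -9*sqrt((-9 + 8) - 10) = -9*sqrt(-1 - 10) = -9*I*sqrt(11) ≈ -29.85*I)
x*G = -9*I*sqrt(11)*(-1142) = 10278*I*sqrt(11)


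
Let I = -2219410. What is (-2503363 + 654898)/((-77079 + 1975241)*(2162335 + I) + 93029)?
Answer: 1848465/108337503121 ≈ 1.7062e-5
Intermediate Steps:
(-2503363 + 654898)/((-77079 + 1975241)*(2162335 + I) + 93029) = (-2503363 + 654898)/((-77079 + 1975241)*(2162335 - 2219410) + 93029) = -1848465/(1898162*(-57075) + 93029) = -1848465/(-108337596150 + 93029) = -1848465/(-108337503121) = -1848465*(-1/108337503121) = 1848465/108337503121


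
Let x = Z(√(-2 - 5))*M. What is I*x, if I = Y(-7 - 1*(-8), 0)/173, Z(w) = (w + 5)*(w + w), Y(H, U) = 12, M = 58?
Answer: -9744/173 + 6960*I*√7/173 ≈ -56.324 + 106.44*I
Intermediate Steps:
Z(w) = 2*w*(5 + w) (Z(w) = (5 + w)*(2*w) = 2*w*(5 + w))
I = 12/173 ≈ 0.069364
x = 116*I*√7*(5 + I*√7) (x = (2*√(-2 - 5)*(5 + √(-2 - 5)))*58 = (2*√(-7)*(5 + √(-7)))*58 = (2*(I*√7)*(5 + I*√7))*58 = (2*I*√7*(5 + I*√7))*58 = 116*I*√7*(5 + I*√7) ≈ -812.0 + 1534.5*I)
I*x = 12*(-812 + 580*I*√7)/173 = -9744/173 + 6960*I*√7/173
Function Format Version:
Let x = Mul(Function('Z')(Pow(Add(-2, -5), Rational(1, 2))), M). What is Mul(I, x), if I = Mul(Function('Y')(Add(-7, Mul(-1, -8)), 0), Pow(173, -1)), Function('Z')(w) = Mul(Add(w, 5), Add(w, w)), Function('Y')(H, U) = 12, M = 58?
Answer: Add(Rational(-9744, 173), Mul(Rational(6960, 173), I, Pow(7, Rational(1, 2)))) ≈ Add(-56.324, Mul(106.44, I))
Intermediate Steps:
Function('Z')(w) = Mul(2, w, Add(5, w)) (Function('Z')(w) = Mul(Add(5, w), Mul(2, w)) = Mul(2, w, Add(5, w)))
I = Rational(12, 173) (I = Mul(12, Pow(173, -1)) = Mul(12, Rational(1, 173)) = Rational(12, 173) ≈ 0.069364)
x = Mul(116, I, Pow(7, Rational(1, 2)), Add(5, Mul(I, Pow(7, Rational(1, 2))))) (x = Mul(Mul(2, Pow(Add(-2, -5), Rational(1, 2)), Add(5, Pow(Add(-2, -5), Rational(1, 2)))), 58) = Mul(Mul(2, Pow(-7, Rational(1, 2)), Add(5, Pow(-7, Rational(1, 2)))), 58) = Mul(Mul(2, Mul(I, Pow(7, Rational(1, 2))), Add(5, Mul(I, Pow(7, Rational(1, 2))))), 58) = Mul(Mul(2, I, Pow(7, Rational(1, 2)), Add(5, Mul(I, Pow(7, Rational(1, 2))))), 58) = Mul(116, I, Pow(7, Rational(1, 2)), Add(5, Mul(I, Pow(7, Rational(1, 2))))) ≈ Add(-812.00, Mul(1534.5, I)))
Mul(I, x) = Mul(Rational(12, 173), Add(-812, Mul(580, I, Pow(7, Rational(1, 2))))) = Add(Rational(-9744, 173), Mul(Rational(6960, 173), I, Pow(7, Rational(1, 2))))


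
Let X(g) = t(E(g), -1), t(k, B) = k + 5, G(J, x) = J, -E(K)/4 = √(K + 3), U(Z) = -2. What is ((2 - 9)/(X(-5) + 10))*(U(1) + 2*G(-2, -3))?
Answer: 630/257 + 168*I*√2/257 ≈ 2.4514 + 0.92447*I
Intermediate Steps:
E(K) = -4*√(3 + K) (E(K) = -4*√(K + 3) = -4*√(3 + K))
t(k, B) = 5 + k
X(g) = 5 - 4*√(3 + g)
((2 - 9)/(X(-5) + 10))*(U(1) + 2*G(-2, -3)) = ((2 - 9)/((5 - 4*√(3 - 5)) + 10))*(-2 + 2*(-2)) = (-7/((5 - 4*I*√2) + 10))*(-2 - 4) = -7/((5 - 4*I*√2) + 10)*(-6) = -7/(15 - 4*I*√2)*(-6) = 42/(15 - 4*I*√2)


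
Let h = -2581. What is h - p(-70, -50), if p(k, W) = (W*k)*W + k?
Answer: 172489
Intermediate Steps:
p(k, W) = k + k*W² (p(k, W) = k*W² + k = k + k*W²)
h - p(-70, -50) = -2581 - (-70)*(1 + (-50)²) = -2581 - (-70)*(1 + 2500) = -2581 - (-70)*2501 = -2581 - 1*(-175070) = -2581 + 175070 = 172489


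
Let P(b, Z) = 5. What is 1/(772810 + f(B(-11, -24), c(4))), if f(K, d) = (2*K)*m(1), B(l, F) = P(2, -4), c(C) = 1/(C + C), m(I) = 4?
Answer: 1/772850 ≈ 1.2939e-6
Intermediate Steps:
c(C) = 1/(2*C)
B(l, F) = 5
f(K, d) = 8*K (f(K, d) = (2*K)*4 = 8*K)
1/(772810 + f(B(-11, -24), c(4))) = 1/(772810 + 8*5) = 1/(772810 + 40) = 1/772850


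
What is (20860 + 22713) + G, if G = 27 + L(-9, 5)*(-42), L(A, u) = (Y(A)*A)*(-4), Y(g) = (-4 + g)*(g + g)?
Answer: -310208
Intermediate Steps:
Y(g) = 2*g*(-4 + g) (Y(g) = (-4 + g)*(2*g) = 2*g*(-4 + g))
L(A, u) = -8*A²*(-4 + A) (L(A, u) = ((2*A*(-4 + A))*A)*(-4) = (2*A²*(-4 + A))*(-4) = -8*A²*(-4 + A))
G = -353781 (G = 27 + (8*(-9)²*(4 - 1*(-9)))*(-42) = 27 + (8*81*(4 + 9))*(-42) = 27 + (8*81*13)*(-42) = 27 + 8424*(-42) = 27 - 353808 = -353781)
(20860 + 22713) + G = (20860 + 22713) - 353781 = 43573 - 353781 = -310208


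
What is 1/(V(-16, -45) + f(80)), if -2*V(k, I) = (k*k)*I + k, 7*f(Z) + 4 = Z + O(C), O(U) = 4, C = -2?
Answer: 7/40456 ≈ 0.00017303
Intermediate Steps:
f(Z) = Z/7 (f(Z) = -4/7 + (Z + 4)/7 = -4/7 + (4 + Z)/7 = -4/7 + (4/7 + Z/7) = Z/7)
V(k, I) = -k/2 - I*k²/2 (V(k, I) = -((k*k)*I + k)/2 = -(k²*I + k)/2 = -(I*k² + k)/2 = -(k + I*k²)/2 = -k/2 - I*k²/2)
1/(V(-16, -45) + f(80)) = 1/(-½*(-16)*(1 - 45*(-16)) + (⅐)*80) = 1/(-½*(-16)*(1 + 720) + 80/7) = 1/(-½*(-16)*721 + 80/7) = 1/(5768 + 80/7) = 1/(40456/7) = 7/40456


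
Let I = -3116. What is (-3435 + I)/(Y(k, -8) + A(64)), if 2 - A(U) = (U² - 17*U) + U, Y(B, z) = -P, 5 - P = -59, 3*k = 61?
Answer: 6551/3134 ≈ 2.0903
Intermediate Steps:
k = 61/3 (k = (⅓)*61 = 61/3 ≈ 20.333)
P = 64 (P = 5 - 1*(-59) = 5 + 59 = 64)
Y(B, z) = -64 (Y(B, z) = -1*64 = -64)
A(U) = 2 - U² + 16*U (A(U) = 2 - ((U² - 17*U) + U) = 2 - (U² - 16*U) = 2 + (-U² + 16*U) = 2 - U² + 16*U)
(-3435 + I)/(Y(k, -8) + A(64)) = (-3435 - 3116)/(-64 + (2 - 1*64² + 16*64)) = -6551/(-64 + (2 - 1*4096 + 1024)) = -6551/(-64 + (2 - 4096 + 1024)) = -6551/(-64 - 3070) = -6551/(-3134) = -6551*(-1/3134) = 6551/3134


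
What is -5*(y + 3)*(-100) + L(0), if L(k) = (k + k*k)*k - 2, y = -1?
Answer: 998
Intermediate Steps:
L(k) = -2 + k*(k + k**2) (L(k) = (k + k**2)*k - 2 = k*(k + k**2) - 2 = -2 + k*(k + k**2))
-5*(y + 3)*(-100) + L(0) = -5*(-1 + 3)*(-100) + (-2 + 0**2 + 0**3) = -5*2*(-100) + (-2 + 0 + 0) = -10*(-100) - 2 = 1000 - 2 = 998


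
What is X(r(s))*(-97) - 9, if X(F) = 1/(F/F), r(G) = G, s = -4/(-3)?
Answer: -106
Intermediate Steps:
s = 4/3 (s = -4*(-⅓) = 4/3 ≈ 1.3333)
X(F) = 1 (X(F) = 1/1 = 1)
X(r(s))*(-97) - 9 = 1*(-97) - 9 = -97 - 9 = -106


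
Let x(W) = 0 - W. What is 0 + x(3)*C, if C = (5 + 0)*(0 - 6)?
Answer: 90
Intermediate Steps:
x(W) = -W
C = -30 (C = 5*(-6) = -30)
0 + x(3)*C = 0 - 1*3*(-30) = 0 - 3*(-30) = 0 + 90 = 90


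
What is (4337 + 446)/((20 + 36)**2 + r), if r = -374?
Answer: 4783/2762 ≈ 1.7317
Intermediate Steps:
(4337 + 446)/((20 + 36)**2 + r) = (4337 + 446)/((20 + 36)**2 - 374) = 4783/(56**2 - 374) = 4783/(3136 - 374) = 4783/2762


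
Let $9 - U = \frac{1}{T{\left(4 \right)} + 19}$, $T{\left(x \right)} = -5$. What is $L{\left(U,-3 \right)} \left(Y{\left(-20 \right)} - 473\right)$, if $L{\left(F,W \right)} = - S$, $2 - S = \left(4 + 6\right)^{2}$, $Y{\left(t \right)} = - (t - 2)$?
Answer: $-44198$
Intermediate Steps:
$Y{\left(t \right)} = 2 - t$ ($Y{\left(t \right)} = - (-2 + t) = 2 - t$)
$S = -98$ ($S = 2 - \left(4 + 6\right)^{2} = 2 - 10^{2} = 2 - 100 = -98$)
$U = \frac{125}{14}$ ($U = 9 - \frac{1}{-5 + 19} = 9 - \frac{1}{14} = \frac{125}{14} \approx 8.9286$)
$L{\left(F,W \right)} = 98$ ($L{\left(F,W \right)} = \left(-1\right) \left(-98\right) = 98$)
$L{\left(U,-3 \right)} \left(Y{\left(-20 \right)} - 473\right) = 98 \left(\left(2 - -20\right) - 473\right) = 98 \left(\left(2 + 20\right) - 473\right) = 98 \left(22 - 473\right) = 98 \left(-451\right) = -44198$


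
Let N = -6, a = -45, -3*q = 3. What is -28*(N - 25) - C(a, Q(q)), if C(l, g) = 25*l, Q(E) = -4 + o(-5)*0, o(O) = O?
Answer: 1993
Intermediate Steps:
q = -1 (q = -⅓*3 = -1)
Q(E) = -4 (Q(E) = -4 - 5*0 = -4 + 0 = -4)
-28*(N - 25) - C(a, Q(q)) = -28*(-6 - 25) - 25*(-45) = -28*(-31) - 1*(-1125) = 868 + 1125 = 1993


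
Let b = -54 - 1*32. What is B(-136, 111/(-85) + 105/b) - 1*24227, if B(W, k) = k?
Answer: -177117841/7310 ≈ -24230.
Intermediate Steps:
b = -86 (b = -54 - 32 = -86)
B(-136, 111/(-85) + 105/b) - 1*24227 = (111/(-85) + 105/(-86)) - 1*24227 = (111*(-1/85) + 105*(-1/86)) - 24227 = (-111/85 - 105/86) - 24227 = -18471/7310 - 24227 = -177117841/7310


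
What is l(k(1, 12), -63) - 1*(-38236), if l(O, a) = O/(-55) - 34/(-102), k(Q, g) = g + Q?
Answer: 6308956/165 ≈ 38236.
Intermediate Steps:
k(Q, g) = Q + g
l(O, a) = ⅓ - O/55 (l(O, a) = O*(-1/55) - 34*(-1/102) = -O/55 + ⅓ = ⅓ - O/55)
l(k(1, 12), -63) - 1*(-38236) = (⅓ - (1 + 12)/55) - 1*(-38236) = (⅓ - 1/55*13) + 38236 = (⅓ - 13/55) + 38236 = 16/165 + 38236 = 6308956/165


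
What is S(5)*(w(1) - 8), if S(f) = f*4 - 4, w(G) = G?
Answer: -112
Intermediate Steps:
S(f) = -4 + 4*f (S(f) = 4*f - 4 = -4 + 4*f)
S(5)*(w(1) - 8) = (-4 + 4*5)*(1 - 8) = (-4 + 20)*(-7) = 16*(-7) = -112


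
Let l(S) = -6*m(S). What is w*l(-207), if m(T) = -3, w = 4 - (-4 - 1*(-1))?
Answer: 126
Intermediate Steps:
w = 7 (w = 4 - (-4 + 1) = 4 - 1*(-3) = 4 + 3 = 7)
l(S) = 18 (l(S) = -6*(-3) = 18)
w*l(-207) = 7*18 = 126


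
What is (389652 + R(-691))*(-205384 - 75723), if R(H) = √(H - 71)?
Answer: -109533904764 - 281107*I*√762 ≈ -1.0953e+11 - 7.7598e+6*I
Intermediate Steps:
R(H) = √(-71 + H)
(389652 + R(-691))*(-205384 - 75723) = (389652 + √(-71 - 691))*(-205384 - 75723) = (389652 + √(-762))*(-281107) = (389652 + I*√762)*(-281107) = -109533904764 - 281107*I*√762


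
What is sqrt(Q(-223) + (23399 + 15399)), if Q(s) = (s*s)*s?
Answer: I*sqrt(11050769) ≈ 3324.3*I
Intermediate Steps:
Q(s) = s**3 (Q(s) = s**2*s = s**3)
sqrt(Q(-223) + (23399 + 15399)) = sqrt((-223)**3 + (23399 + 15399)) = sqrt(-11089567 + 38798) = sqrt(-11050769) = I*sqrt(11050769)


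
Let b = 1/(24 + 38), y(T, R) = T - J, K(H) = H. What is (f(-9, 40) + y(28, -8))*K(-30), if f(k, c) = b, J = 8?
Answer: -18615/31 ≈ -600.48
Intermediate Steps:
y(T, R) = -8 + T (y(T, R) = T - 1*8 = T - 8 = -8 + T)
b = 1/62 ≈ 0.016129
f(k, c) = 1/62
(f(-9, 40) + y(28, -8))*K(-30) = (1/62 + (-8 + 28))*(-30) = (1/62 + 20)*(-30) = (1241/62)*(-30) = -18615/31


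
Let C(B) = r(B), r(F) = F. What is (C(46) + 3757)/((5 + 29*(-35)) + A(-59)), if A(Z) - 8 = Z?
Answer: -3803/1061 ≈ -3.5844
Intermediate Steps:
A(Z) = 8 + Z
C(B) = B
(C(46) + 3757)/((5 + 29*(-35)) + A(-59)) = (46 + 3757)/((5 + 29*(-35)) + (8 - 59)) = 3803/((5 - 1015) - 51) = 3803/(-1010 - 51) = 3803/(-1061) = 3803*(-1/1061) = -3803/1061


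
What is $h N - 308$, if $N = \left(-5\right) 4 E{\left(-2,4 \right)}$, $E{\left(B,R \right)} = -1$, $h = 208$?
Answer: $3852$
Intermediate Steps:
$N = 20$ ($N = \left(-5\right) 4 \left(-1\right) = \left(-20\right) \left(-1\right) = 20$)
$h N - 308 = 208 \cdot 20 - 308 = 4160 - 308 = 3852$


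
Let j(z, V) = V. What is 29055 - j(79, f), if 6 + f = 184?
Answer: 28877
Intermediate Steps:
f = 178 (f = -6 + 184 = 178)
29055 - j(79, f) = 29055 - 1*178 = 29055 - 178 = 28877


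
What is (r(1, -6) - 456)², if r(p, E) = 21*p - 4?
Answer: 192721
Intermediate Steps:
r(p, E) = -4 + 21*p
(r(1, -6) - 456)² = ((-4 + 21*1) - 456)² = ((-4 + 21) - 456)² = (17 - 456)² = (-439)² = 192721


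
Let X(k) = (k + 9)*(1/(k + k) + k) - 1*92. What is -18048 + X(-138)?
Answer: -31053/92 ≈ -337.53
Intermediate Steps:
X(k) = -92 + (9 + k)*(k + 1/(2*k)) (X(k) = (9 + k)*(1/(2*k) + k) - 92 = (9 + k)*(k + 1/(2*k)) - 92 = -92 + (9 + k)*(k + 1/(2*k)))
-18048 + X(-138) = -18048 + (-183/2 + (-138)² + 9*(-138) + (9/2)/(-138)) = -18048 + (-183/2 + 19044 - 1242 + (9/2)*(-1/138)) = -18048 + (-183/2 + 19044 - 1242 - 3/92) = -18048 + 1629363/92 = -31053/92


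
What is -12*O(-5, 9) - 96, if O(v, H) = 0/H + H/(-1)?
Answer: 12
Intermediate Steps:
O(v, H) = -H (O(v, H) = 0 + H*(-1) = 0 - H = -H)
-12*O(-5, 9) - 96 = -(-12)*9 - 96 = -12*(-9) - 96 = 108 - 96 = 12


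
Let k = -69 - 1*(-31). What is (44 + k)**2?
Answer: 36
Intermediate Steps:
k = -38 (k = -69 + 31 = -38)
(44 + k)**2 = (44 - 38)**2 = 6**2 = 36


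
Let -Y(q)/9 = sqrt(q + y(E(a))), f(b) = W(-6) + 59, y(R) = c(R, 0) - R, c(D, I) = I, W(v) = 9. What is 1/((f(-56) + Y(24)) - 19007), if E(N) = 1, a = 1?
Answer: -6313/119561286 + sqrt(23)/39853762 ≈ -5.2681e-5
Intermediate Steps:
y(R) = -R (y(R) = 0 - R = -R)
f(b) = 68 (f(b) = 9 + 59 = 68)
Y(q) = -9*sqrt(-1 + q) (Y(q) = -9*sqrt(q - 1*1) = -9*sqrt(q - 1) = -9*sqrt(-1 + q))
1/((f(-56) + Y(24)) - 19007) = 1/((68 - 9*sqrt(-1 + 24)) - 19007) = 1/((68 - 9*sqrt(23)) - 19007) = 1/(-18939 - 9*sqrt(23))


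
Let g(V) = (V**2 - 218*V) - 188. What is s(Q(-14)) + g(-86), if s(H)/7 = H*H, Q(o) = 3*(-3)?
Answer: 26523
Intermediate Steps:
Q(o) = -9
s(H) = 7*H**2 (s(H) = 7*(H*H) = 7*H**2)
g(V) = -188 + V**2 - 218*V
s(Q(-14)) + g(-86) = 7*(-9)**2 + (-188 + (-86)**2 - 218*(-86)) = 7*81 + (-188 + 7396 + 18748) = 567 + 25956 = 26523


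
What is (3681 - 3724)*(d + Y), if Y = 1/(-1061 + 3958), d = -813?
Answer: 101276180/2897 ≈ 34959.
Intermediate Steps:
Y = 1/2897 ≈ 0.00034518
(3681 - 3724)*(d + Y) = (3681 - 3724)*(-813 + 1/2897) = -43*(-2355260/2897) = 101276180/2897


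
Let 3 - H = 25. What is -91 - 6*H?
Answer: 41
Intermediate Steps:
H = -22 (H = 3 - 1*25 = 3 - 25 = -22)
-91 - 6*H = -91 - 6*(-22) = -91 + 132 = 41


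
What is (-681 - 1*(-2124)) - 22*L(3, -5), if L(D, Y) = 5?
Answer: 1333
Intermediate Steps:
(-681 - 1*(-2124)) - 22*L(3, -5) = (-681 - 1*(-2124)) - 22*5 = (-681 + 2124) - 110 = 1443 - 110 = 1333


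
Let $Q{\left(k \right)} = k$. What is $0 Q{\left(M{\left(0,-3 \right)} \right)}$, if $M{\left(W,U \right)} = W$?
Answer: $0$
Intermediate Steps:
$0 Q{\left(M{\left(0,-3 \right)} \right)} = 0 \cdot 0 = 0$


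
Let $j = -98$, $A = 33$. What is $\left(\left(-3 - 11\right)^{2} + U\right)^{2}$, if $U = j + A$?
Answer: $17161$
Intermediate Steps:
$U = -65$ ($U = -98 + 33 = -65$)
$\left(\left(-3 - 11\right)^{2} + U\right)^{2} = \left(\left(-3 - 11\right)^{2} - 65\right)^{2} = \left(\left(-14\right)^{2} - 65\right)^{2} = \left(196 - 65\right)^{2} = 131^{2} = 17161$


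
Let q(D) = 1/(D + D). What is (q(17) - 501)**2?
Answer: 290123089/1156 ≈ 2.5097e+5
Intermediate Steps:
q(D) = 1/(2*D)
(q(17) - 501)**2 = ((1/2)/17 - 501)**2 = ((1/2)*(1/17) - 501)**2 = (1/34 - 501)**2 = (-17033/34)**2 = 290123089/1156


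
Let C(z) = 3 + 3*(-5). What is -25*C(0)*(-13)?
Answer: -3900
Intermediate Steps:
C(z) = -12 (C(z) = 3 - 15 = -12)
-25*C(0)*(-13) = -25*(-12)*(-13) = 300*(-13) = -3900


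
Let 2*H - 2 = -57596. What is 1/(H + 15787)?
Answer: -1/13010 ≈ -7.6864e-5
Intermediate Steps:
H = -28797 (H = 1 + (1/2)*(-57596) = 1 - 28798 = -28797)
1/(H + 15787) = 1/(-28797 + 15787) = 1/(-13010) = -1/13010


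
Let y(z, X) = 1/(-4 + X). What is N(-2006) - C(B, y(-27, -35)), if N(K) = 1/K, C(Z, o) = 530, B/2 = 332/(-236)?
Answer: -1063181/2006 ≈ -530.00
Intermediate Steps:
B = -166/59 (B = 2*(332/(-236)) = 2*(332*(-1/236)) = 2*(-83/59) = -166/59 ≈ -2.8136)
N(-2006) - C(B, y(-27, -35)) = 1/(-2006) - 1*530 = -1/2006 - 530 = -1063181/2006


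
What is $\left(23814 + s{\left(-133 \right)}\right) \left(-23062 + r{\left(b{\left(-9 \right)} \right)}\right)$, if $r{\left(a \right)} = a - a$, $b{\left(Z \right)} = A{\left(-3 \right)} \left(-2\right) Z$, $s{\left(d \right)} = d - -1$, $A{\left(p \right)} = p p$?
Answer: $-546154284$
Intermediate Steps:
$A{\left(p \right)} = p^{2}$
$s{\left(d \right)} = 1 + d$ ($s{\left(d \right)} = d + 1 = 1 + d$)
$b{\left(Z \right)} = - 18 Z$ ($b{\left(Z \right)} = \left(-3\right)^{2} \left(-2\right) Z = 9 \left(-2\right) Z = - 18 Z$)
$r{\left(a \right)} = 0$
$\left(23814 + s{\left(-133 \right)}\right) \left(-23062 + r{\left(b{\left(-9 \right)} \right)}\right) = \left(23814 + \left(1 - 133\right)\right) \left(-23062 + 0\right) = \left(23814 - 132\right) \left(-23062\right) = 23682 \left(-23062\right) = -546154284$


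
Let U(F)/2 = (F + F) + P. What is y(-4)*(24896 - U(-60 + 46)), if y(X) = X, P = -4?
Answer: -99840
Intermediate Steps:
U(F) = -8 + 4*F (U(F) = 2*((F + F) - 4) = 2*(2*F - 4) = 2*(-4 + 2*F) = -8 + 4*F)
y(-4)*(24896 - U(-60 + 46)) = -4*(24896 - (-8 + 4*(-60 + 46))) = -4*(24896 - (-8 + 4*(-14))) = -4*(24896 - (-8 - 56)) = -4*(24896 - 1*(-64)) = -4*(24896 + 64) = -4*24960 = -99840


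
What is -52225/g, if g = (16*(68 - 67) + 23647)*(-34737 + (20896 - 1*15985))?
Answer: 52225/705772638 ≈ 7.3997e-5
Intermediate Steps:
g = -705772638 (g = (16*1 + 23647)*(-34737 + (20896 - 15985)) = (16 + 23647)*(-34737 + 4911) = 23663*(-29826) = -705772638)
-52225/g = -52225/(-705772638) = -52225*(-1/705772638) = 52225/705772638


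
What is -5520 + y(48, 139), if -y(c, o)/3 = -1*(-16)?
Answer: -5568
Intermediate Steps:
y(c, o) = -48 (y(c, o) = -(-3)*(-16) = -3*16 = -48)
-5520 + y(48, 139) = -5520 - 48 = -5568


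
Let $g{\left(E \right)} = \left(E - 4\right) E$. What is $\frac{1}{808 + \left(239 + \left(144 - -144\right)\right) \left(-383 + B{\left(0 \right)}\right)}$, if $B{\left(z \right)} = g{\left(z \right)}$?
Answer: $- \frac{1}{201033} \approx -4.9743 \cdot 10^{-6}$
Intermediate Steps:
$g{\left(E \right)} = E \left(-4 + E\right)$ ($g{\left(E \right)} = \left(-4 + E\right) E = E \left(-4 + E\right)$)
$B{\left(z \right)} = z \left(-4 + z\right)$
$\frac{1}{808 + \left(239 + \left(144 - -144\right)\right) \left(-383 + B{\left(0 \right)}\right)} = \frac{1}{808 + \left(239 + \left(144 - -144\right)\right) \left(-383 + 0 \left(-4 + 0\right)\right)} = \frac{1}{808 + \left(239 + \left(144 + 144\right)\right) \left(-383 + 0 \left(-4\right)\right)} = \frac{1}{808 + \left(239 + 288\right) \left(-383 + 0\right)} = \frac{1}{808 + 527 \left(-383\right)} = \frac{1}{808 - 201841} = \frac{1}{-201033} = - \frac{1}{201033}$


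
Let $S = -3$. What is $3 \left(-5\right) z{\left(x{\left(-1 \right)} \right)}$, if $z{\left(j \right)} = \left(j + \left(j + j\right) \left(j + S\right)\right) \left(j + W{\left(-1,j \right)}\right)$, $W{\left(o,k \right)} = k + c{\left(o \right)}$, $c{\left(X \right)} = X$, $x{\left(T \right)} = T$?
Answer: $315$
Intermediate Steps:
$W{\left(o,k \right)} = k + o$
$z{\left(j \right)} = \left(-1 + 2 j\right) \left(j + 2 j \left(-3 + j\right)\right)$ ($z{\left(j \right)} = \left(j + \left(j + j\right) \left(j - 3\right)\right) \left(j + \left(j - 1\right)\right) = \left(j + 2 j \left(-3 + j\right)\right) \left(j + \left(-1 + j\right)\right) = \left(j + 2 j \left(-3 + j\right)\right) \left(-1 + 2 j\right) = \left(-1 + 2 j\right) \left(j + 2 j \left(-3 + j\right)\right)$)
$3 \left(-5\right) z{\left(x{\left(-1 \right)} \right)} = 3 \left(-5\right) \left(- (5 - -12 + 4 \left(-1\right)^{2})\right) = - 15 \left(- (5 + 12 + 4 \cdot 1)\right) = - 15 \left(- (5 + 12 + 4)\right) = - 15 \left(\left(-1\right) 21\right) = \left(-15\right) \left(-21\right) = 315$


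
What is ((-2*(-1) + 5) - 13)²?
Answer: 36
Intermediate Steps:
((-2*(-1) + 5) - 13)² = ((2 + 5) - 13)² = (7 - 13)² = (-6)² = 36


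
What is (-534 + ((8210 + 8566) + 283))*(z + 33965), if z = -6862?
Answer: 447877075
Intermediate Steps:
(-534 + ((8210 + 8566) + 283))*(z + 33965) = (-534 + ((8210 + 8566) + 283))*(-6862 + 33965) = (-534 + (16776 + 283))*27103 = (-534 + 17059)*27103 = 16525*27103 = 447877075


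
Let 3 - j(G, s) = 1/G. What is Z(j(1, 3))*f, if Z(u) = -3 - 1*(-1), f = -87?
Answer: 174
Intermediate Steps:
j(G, s) = 3 - 1/G
Z(u) = -2 (Z(u) = -3 + 1 = -2)
Z(j(1, 3))*f = -2*(-87) = 174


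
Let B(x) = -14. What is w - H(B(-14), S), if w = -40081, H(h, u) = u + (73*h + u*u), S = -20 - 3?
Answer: -39565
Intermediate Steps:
S = -23
H(h, u) = u + u² + 73*h (H(h, u) = u + (73*h + u²) = u + (u² + 73*h) = u + u² + 73*h)
w - H(B(-14), S) = -40081 - (-23 + (-23)² + 73*(-14)) = -40081 - (-23 + 529 - 1022) = -40081 - 1*(-516) = -40081 + 516 = -39565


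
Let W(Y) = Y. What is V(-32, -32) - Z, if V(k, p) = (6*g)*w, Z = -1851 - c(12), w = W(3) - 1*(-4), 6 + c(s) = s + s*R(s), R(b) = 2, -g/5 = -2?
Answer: 2301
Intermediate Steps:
g = 10 (g = -5*(-2) = 10)
c(s) = -6 + 3*s (c(s) = -6 + (s + s*2) = -6 + (s + 2*s) = -6 + 3*s)
w = 7 (w = 3 - 1*(-4) = 3 + 4 = 7)
Z = -1881 (Z = -1851 - (-6 + 3*12) = -1851 - (-6 + 36) = -1851 - 1*30 = -1851 - 30 = -1881)
V(k, p) = 420 (V(k, p) = (6*10)*7 = 60*7 = 420)
V(-32, -32) - Z = 420 - 1*(-1881) = 420 + 1881 = 2301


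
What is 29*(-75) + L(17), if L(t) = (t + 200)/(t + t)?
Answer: -73733/34 ≈ -2168.6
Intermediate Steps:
L(t) = (200 + t)/(2*t) (L(t) = (200 + t)/((2*t)) = (200 + t)*(1/(2*t)) = (200 + t)/(2*t))
29*(-75) + L(17) = 29*(-75) + (½)*(200 + 17)/17 = -2175 + (½)*(1/17)*217 = -2175 + 217/34 = -73733/34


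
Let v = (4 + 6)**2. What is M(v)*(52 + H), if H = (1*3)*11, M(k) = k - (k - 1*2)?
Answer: 170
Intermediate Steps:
v = 100 (v = 10**2 = 100)
M(k) = 2 (M(k) = k - (k - 2) = k - (-2 + k) = k + (2 - k) = 2)
H = 33 (H = 3*11 = 33)
M(v)*(52 + H) = 2*(52 + 33) = 2*85 = 170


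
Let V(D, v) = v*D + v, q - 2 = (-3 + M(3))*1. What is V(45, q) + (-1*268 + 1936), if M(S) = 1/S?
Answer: 4912/3 ≈ 1637.3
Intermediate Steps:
q = -⅔ (q = 2 + (-3 + 1/3)*1 = 2 + (-3 + ⅓)*1 = 2 - 8/3*1 = 2 - 8/3 = -⅔ ≈ -0.66667)
V(D, v) = v + D*v (V(D, v) = D*v + v = v + D*v)
V(45, q) + (-1*268 + 1936) = -2*(1 + 45)/3 + (-1*268 + 1936) = -⅔*46 + (-268 + 1936) = -92/3 + 1668 = 4912/3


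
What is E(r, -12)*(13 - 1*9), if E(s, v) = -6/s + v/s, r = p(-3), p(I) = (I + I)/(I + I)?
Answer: -72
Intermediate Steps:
p(I) = 1 (p(I) = (2*I)/((2*I)) = (2*I)*(1/(2*I)) = 1)
r = 1
E(r, -12)*(13 - 1*9) = ((-6 - 12)/1)*(13 - 1*9) = (1*(-18))*(13 - 9) = -18*4 = -72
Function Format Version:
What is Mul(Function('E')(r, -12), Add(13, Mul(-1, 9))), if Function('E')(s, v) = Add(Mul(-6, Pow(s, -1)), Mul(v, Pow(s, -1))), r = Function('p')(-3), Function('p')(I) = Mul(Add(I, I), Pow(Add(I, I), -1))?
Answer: -72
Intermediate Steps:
Function('p')(I) = 1 (Function('p')(I) = Mul(Mul(2, I), Pow(Mul(2, I), -1)) = Mul(Mul(2, I), Mul(Rational(1, 2), Pow(I, -1))) = 1)
r = 1
Mul(Function('E')(r, -12), Add(13, Mul(-1, 9))) = Mul(Mul(Pow(1, -1), Add(-6, -12)), Add(13, Mul(-1, 9))) = Mul(Mul(1, -18), Add(13, -9)) = Mul(-18, 4) = -72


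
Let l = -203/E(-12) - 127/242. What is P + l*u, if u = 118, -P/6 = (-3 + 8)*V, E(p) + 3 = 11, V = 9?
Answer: -1609869/484 ≈ -3326.2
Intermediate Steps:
E(p) = 8 (E(p) = -3 + 11 = 8)
P = -270 (P = -6*(-3 + 8)*9 = -30*9 = -6*45 = -270)
l = -25071/968 (l = -203/8 - 127/242 = -25071/968 ≈ -25.900)
P + l*u = -270 - 25071/968*118 = -270 - 1479189/484 = -1609869/484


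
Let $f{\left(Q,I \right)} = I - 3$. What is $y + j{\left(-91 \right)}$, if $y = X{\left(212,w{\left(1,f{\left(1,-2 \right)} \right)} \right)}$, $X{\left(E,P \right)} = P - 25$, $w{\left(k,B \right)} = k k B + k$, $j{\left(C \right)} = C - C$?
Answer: $-29$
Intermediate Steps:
$j{\left(C \right)} = 0$
$f{\left(Q,I \right)} = -3 + I$
$w{\left(k,B \right)} = k + B k^{2}$ ($w{\left(k,B \right)} = k^{2} B + k = B k^{2} + k = k + B k^{2}$)
$X{\left(E,P \right)} = -25 + P$
$y = -29$ ($y = -25 + 1 \left(1 + \left(-3 - 2\right) 1\right) = -25 + 1 \left(1 - 5\right) = -25 + 1 \left(-4\right) = -25 - 4 = -29$)
$y + j{\left(-91 \right)} = -29 + 0 = -29$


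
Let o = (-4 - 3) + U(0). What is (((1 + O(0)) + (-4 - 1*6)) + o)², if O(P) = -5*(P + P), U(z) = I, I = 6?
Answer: 100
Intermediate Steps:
U(z) = 6
O(P) = -10*P
o = -1 (o = (-4 - 3) + 6 = -7 + 6 = -1)
(((1 + O(0)) + (-4 - 1*6)) + o)² = (((1 - 10*0) + (-4 - 1*6)) - 1)² = (((1 + 0) + (-4 - 6)) - 1)² = ((1 - 10) - 1)² = (-9 - 1)² = (-10)² = 100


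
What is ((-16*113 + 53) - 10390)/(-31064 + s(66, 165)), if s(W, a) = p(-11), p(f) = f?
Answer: 2429/6215 ≈ 0.39083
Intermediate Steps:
s(W, a) = -11
((-16*113 + 53) - 10390)/(-31064 + s(66, 165)) = ((-16*113 + 53) - 10390)/(-31064 - 11) = ((-1808 + 53) - 10390)/(-31075) = (-1755 - 10390)*(-1/31075) = -12145*(-1/31075) = 2429/6215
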